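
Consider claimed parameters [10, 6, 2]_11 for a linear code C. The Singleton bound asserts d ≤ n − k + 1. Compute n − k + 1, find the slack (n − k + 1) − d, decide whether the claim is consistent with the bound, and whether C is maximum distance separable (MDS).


Singleton RHS = n − k + 1 = 5, slack = 3, bound satisfied, not MDS.

Singleton bound: d ≤ n − k + 1.
Here n = 10, k = 6, so n − k + 1 = 5.
Given d = 2, check d ≤ 5: YES.
Slack = (n − k + 1) − d = 3.
The code is NOT MDS (slack = 3 > 0).
Description: the claimed parameters are [10, 6, 2]_11; such a code would be non-MDS.


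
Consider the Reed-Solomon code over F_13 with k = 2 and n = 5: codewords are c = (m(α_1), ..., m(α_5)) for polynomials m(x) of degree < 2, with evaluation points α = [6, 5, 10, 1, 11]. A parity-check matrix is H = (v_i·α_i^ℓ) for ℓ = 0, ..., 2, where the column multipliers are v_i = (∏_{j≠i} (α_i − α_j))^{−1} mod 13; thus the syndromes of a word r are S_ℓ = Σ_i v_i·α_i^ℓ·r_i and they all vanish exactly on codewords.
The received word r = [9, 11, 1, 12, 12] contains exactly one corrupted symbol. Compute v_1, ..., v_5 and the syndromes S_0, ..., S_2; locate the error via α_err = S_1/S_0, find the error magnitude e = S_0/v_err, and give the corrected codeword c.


S = (1, 1, 1), error at position 4, error magnitude e = 6, c = [9, 11, 1, 6, 12].

Step 1: column multipliers v_i = (∏_{j≠i}(α_i − α_j))^{−1} mod 13.
  i = 1 (α = 6): (6−5)(6−10)(6−1)(6−11) = 1·(−4)·5·(−5) = 100 ≡ 9, so v_1 = 9^{−1} = 3 (mod 13).
  i = 2 (α = 5): (5−6)(5−10)(5−1)(5−11) = (−1)·(−5)·4·(−6) = −120 ≡ 10, so v_2 = 10^{−1} = 4 (mod 13).
  i = 3 (α = 10): (10−6)(10−5)(10−1)(10−11) = 4·5·9·(−1) = −180 ≡ 2, so v_3 = 2^{−1} = 7 (mod 13).
  i = 4 (α = 1): (1−6)(1−5)(1−10)(1−11) = (−5)·(−4)·(−9)·(−10) = 1800 ≡ 6, so v_4 = 6^{−1} = 11 (mod 13).
  i = 5 (α = 11): (11−6)(11−5)(11−10)(11−1) = 5·6·1·10 = 300 ≡ 1, so v_5 = 1^{−1} = 1 (mod 13).
  v = [3, 4, 7, 11, 1].
Step 2: syndromes of r = [9, 11, 1, 12, 12] (all sums mod 13).
  S_0 = Σ v_i r_i = 3·9 + 4·11 + 7·1 + 11·12 + 1·12 = 222 ≡ 1.
  S_1 = Σ v_i α_i r_i = 3·6·9 + 4·5·11 + 7·10·1 + 11·1·12 + 1·11·12 = 716 ≡ 1.
  α_i^2 mod 13 = [10, 12, 9, 1, 4].
  S_2 = Σ v_i α_i^2 r_i = 3·10·9 + 4·12·11 + 7·9·1 + 11·1·12 + 1·4·12 = 1041 ≡ 1.
  S = (1, 1, 1) ≠ 0, so r is not a codeword (an error is present).
Step 3: locate the error. For a single error e at position i, S_ℓ = v_i·e·α_i^ℓ, so α_err = S_1/S_0.
  S_0^{−1} = 1^{−1} = 1 (mod 13), so α_err = 1·1 = 1 ≡ 1 = α_4. Error position i = 4.
  Consistency check: S_2/S_1 = 1·1 = 1 ≡ 1 = α_err ✓ (single-error assumption holds).
Step 4: error magnitude e = S_0/v_4 = S_0·∏_{j≠4}(α_4 − α_j) = 1·6 = 6 ≡ 6 (mod 13).
Step 5: correct position 4: c_4 = r_4 − e = 12 − 6 ≡ 6 (mod 13). Hence c = [9, 11, 1, 6, 12].
  Check: interpolating c through the α_i gives m(x) = 8 + 11·x (degree < 2) with m(α_i) = c_i for every i, so c is indeed a codeword.


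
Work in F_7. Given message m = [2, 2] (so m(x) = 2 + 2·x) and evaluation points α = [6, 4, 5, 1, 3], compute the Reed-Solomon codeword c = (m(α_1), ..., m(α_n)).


c = [0, 3, 5, 4, 1]

Message polynomial: m(x) = 2 + 2·x (mod 7).
For each evaluation point α_i, compute m(α_i) mod 7:
  α_1 = 6: Horner steps 2 → 0, so m(6) = 0.
  α_2 = 4: Horner steps 2 → 3, so m(4) = 3.
  α_3 = 5: Horner steps 2 → 5, so m(5) = 5.
  α_4 = 1: Horner steps 2 → 4, so m(1) = 4.
  α_5 = 3: Horner steps 2 → 1, so m(3) = 1.
Codeword c = [0, 3, 5, 4, 1] ∈ F_7^5.


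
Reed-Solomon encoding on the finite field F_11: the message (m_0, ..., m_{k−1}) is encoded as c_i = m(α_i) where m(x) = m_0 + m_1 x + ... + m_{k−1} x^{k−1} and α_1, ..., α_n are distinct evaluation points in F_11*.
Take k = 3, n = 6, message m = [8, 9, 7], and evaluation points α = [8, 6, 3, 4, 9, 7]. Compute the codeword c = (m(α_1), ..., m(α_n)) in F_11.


c = [0, 6, 10, 2, 7, 7]

Message polynomial: m(x) = 8 + 9·x + 7·x^2 (mod 11).
For each evaluation point α_i, compute m(α_i) mod 11:
  α_1 = 8: Horner steps 7 → 10 → 0, so m(8) = 0.
  α_2 = 6: Horner steps 7 → 7 → 6, so m(6) = 6.
  α_3 = 3: Horner steps 7 → 8 → 10, so m(3) = 10.
  α_4 = 4: Horner steps 7 → 4 → 2, so m(4) = 2.
  α_5 = 9: Horner steps 7 → 6 → 7, so m(9) = 7.
  α_6 = 7: Horner steps 7 → 3 → 7, so m(7) = 7.
Codeword c = [0, 6, 10, 2, 7, 7] ∈ F_11^6.


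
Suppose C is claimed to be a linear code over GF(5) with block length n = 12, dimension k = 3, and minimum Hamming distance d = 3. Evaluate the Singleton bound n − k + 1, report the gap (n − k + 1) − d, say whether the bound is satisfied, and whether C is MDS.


Singleton RHS = n − k + 1 = 10, slack = 7, bound satisfied, not MDS.

Singleton bound: d ≤ n − k + 1.
Here n = 12, k = 3, so n − k + 1 = 10.
Given d = 3, check d ≤ 10: YES.
Slack = (n − k + 1) − d = 7.
The code is NOT MDS (slack = 7 > 0).
Description: the claimed parameters are [12, 3, 3]_5; such a code would be non-MDS.


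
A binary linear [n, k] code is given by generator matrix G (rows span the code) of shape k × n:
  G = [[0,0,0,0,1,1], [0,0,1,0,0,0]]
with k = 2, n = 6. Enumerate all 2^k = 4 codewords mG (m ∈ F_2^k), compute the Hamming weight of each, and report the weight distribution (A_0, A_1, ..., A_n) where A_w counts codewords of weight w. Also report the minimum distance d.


Weight distribution: A_0 = 1, A_1 = 1, A_2 = 1, A_3 = 1. Minimum distance d = 1.

Enumerate all 2^2 = 4 messages m ∈ F_2^2.
For each, compute codeword c = mG in F_2^6, then tally its weight.
  m = 00 → c = 000000, weight = 0.
  m = 10 → c = 000011, weight = 2.
  m = 01 → c = 001000, weight = 1.
  m = 11 → c = 001011, weight = 3.
Tally weights:
  weight 0: 1 codewords.
  weight 1: 1 codewords.
  weight 2: 1 codewords.
  weight 3: 1 codewords.
Minimum distance d = smallest w > 0 with A_w > 0 = 1.
Sanity: Σ A_w = 4 = 2^2 = 4 ✓.


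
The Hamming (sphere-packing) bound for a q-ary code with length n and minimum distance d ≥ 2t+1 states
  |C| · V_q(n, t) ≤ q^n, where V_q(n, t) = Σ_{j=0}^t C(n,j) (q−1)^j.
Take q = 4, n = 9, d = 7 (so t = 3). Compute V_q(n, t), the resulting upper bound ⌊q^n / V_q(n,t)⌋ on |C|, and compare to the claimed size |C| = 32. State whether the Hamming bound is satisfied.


V_q(n, t) = 2620, q^n = 262144, Hamming bound = 100, |C| = 32 ≤ bound (satisfied).

Step 1: Compute V_q(n, t) = Σ_{j=0}^3 C(n, j) (q−1)^j.
  j = 0: C(9,0)·(3)^0 = 1·1 = 1.
  j = 1: C(9,1)·(3)^1 = 9·3 = 27.
  j = 2: C(9,2)·(3)^2 = 36·9 = 324.
  j = 3: C(9,3)·(3)^3 = 84·27 = 2268.
  V_q(n, t) = 1 + 27 + 324 + 2268 = 2620.
Step 2: q^n = 4^9 = 262144.
Step 3: Hamming bound ⌊q^n / V_q(n,t)⌋ = ⌊262144/2620⌋ = 100.
Step 4: Compare |C| = 32 to 100: satisfied.
The claimed |C| lies below the Hamming bound.


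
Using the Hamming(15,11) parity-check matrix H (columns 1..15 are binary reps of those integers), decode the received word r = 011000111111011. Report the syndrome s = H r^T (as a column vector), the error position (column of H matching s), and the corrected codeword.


s = (1, 0, 1, 1)^T, error position = 11, corrected codeword c = 011000111101011

Compute s = H r^T mod 2 one row at a time:
  s_1 = 1 + 1 + 1 + 1 + 1 + 0 + 1 + 1 = 7 ≡ 1 (mod 2).
  s_2 = 0 + 0 + 0 + 1 + 1 + 0 + 1 + 1 = 4 ≡ 0 (mod 2).
  s_3 = 1 + 1 + 0 + 1 + 1 + 1 + 1 + 1 = 7 ≡ 1 (mod 2).
  s_4 = 0 + 1 + 0 + 1 + 1 + 1 + 0 + 1 = 5 ≡ 1 (mod 2).
s = (1, 0, 1, 1)^T — this equals column 11 of H (binary 1011), so error is at position 11.
Correct: flip bit 11 of r = 011000111111011 to get c = 011000111101011.


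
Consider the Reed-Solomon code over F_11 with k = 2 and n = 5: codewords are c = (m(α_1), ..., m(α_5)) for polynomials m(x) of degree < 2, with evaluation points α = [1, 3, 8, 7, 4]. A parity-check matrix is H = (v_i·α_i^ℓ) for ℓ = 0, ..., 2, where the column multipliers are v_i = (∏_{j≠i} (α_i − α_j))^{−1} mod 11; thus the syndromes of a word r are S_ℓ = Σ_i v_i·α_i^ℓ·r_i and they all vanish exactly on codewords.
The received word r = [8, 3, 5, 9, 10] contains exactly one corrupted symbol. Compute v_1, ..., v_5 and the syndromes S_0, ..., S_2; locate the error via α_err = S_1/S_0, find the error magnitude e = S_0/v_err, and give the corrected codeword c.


S = (3, 3, 3), error at position 1, error magnitude e = 8, c = [0, 3, 5, 9, 10].

Step 1: column multipliers v_i = (∏_{j≠i}(α_i − α_j))^{−1} mod 11.
  i = 1 (α = 1): (1−3)(1−8)(1−7)(1−4) = (−2)·(−7)·(−6)·(−3) = 252 ≡ 10, so v_1 = 10^{−1} = 10 (mod 11).
  i = 2 (α = 3): (3−1)(3−8)(3−7)(3−4) = 2·(−5)·(−4)·(−1) = −40 ≡ 4, so v_2 = 4^{−1} = 3 (mod 11).
  i = 3 (α = 8): (8−1)(8−3)(8−7)(8−4) = 7·5·1·4 = 140 ≡ 8, so v_3 = 8^{−1} = 7 (mod 11).
  i = 4 (α = 7): (7−1)(7−3)(7−8)(7−4) = 6·4·(−1)·3 = −72 ≡ 5, so v_4 = 5^{−1} = 9 (mod 11).
  i = 5 (α = 4): (4−1)(4−3)(4−8)(4−7) = 3·1·(−4)·(−3) = 36 ≡ 3, so v_5 = 3^{−1} = 4 (mod 11).
  v = [10, 3, 7, 9, 4].
Step 2: syndromes of r = [8, 3, 5, 9, 10] (all sums mod 11).
  S_0 = Σ v_i r_i = 10·8 + 3·3 + 7·5 + 9·9 + 4·10 = 245 ≡ 3.
  S_1 = Σ v_i α_i r_i = 10·1·8 + 3·3·3 + 7·8·5 + 9·7·9 + 4·4·10 = 1114 ≡ 3.
  α_i^2 mod 11 = [1, 9, 9, 5, 5].
  S_2 = Σ v_i α_i^2 r_i = 10·1·8 + 3·9·3 + 7·9·5 + 9·5·9 + 4·5·10 = 1081 ≡ 3.
  S = (3, 3, 3) ≠ 0, so r is not a codeword (an error is present).
Step 3: locate the error. For a single error e at position i, S_ℓ = v_i·e·α_i^ℓ, so α_err = S_1/S_0.
  S_0^{−1} = 3^{−1} = 4 (mod 11), so α_err = 3·4 = 12 ≡ 1 = α_1. Error position i = 1.
  Consistency check: S_2/S_1 = 3·4 = 12 ≡ 1 = α_err ✓ (single-error assumption holds).
Step 4: error magnitude e = S_0/v_1 = S_0·∏_{j≠1}(α_1 − α_j) = 3·10 = 30 ≡ 8 (mod 11).
Step 5: correct position 1: c_1 = r_1 − e = 8 − 8 ≡ 0 (mod 11). Hence c = [0, 3, 5, 9, 10].
  Check: interpolating c through the α_i gives m(x) = 4 + 7·x (degree < 2) with m(α_i) = c_i for every i, so c is indeed a codeword.


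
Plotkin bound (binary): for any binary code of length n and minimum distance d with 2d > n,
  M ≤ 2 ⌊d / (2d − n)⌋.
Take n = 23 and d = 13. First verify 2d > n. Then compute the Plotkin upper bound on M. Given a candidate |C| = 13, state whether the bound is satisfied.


Plotkin bound M ≤ 8; given |C| = 13 > bound (violated).

Check applicability: 2d = 26, n = 23.
2d − n = 3 > 0, so Plotkin applies.
Compute d/(2d−n) = 13/3 ≈ 4.3333.
⌊d/(2d−n)⌋ = 4.
Plotkin bound: M ≤ 2·4 = 8.
Given |C| = 13, check: VIOLATED.
This |C| is above the Plotkin bound, so no binary code with n = 23, d = 13 and 13 codewords exists.


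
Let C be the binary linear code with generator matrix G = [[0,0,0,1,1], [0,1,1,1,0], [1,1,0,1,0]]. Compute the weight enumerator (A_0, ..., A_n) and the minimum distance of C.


Weight distribution: A_0 = 1, A_2 = 2, A_3 = 4, A_4 = 1. Minimum distance d = 2.

Enumerate all 2^3 = 8 messages m ∈ F_2^3.
For each, compute codeword c = mG in F_2^5, then tally its weight.
  m = 000 → c = 00000, weight = 0.
  m = 100 → c = 00011, weight = 2.
  m = 010 → c = 01110, weight = 3.
  m = 110 → c = 01101, weight = 3.
  m = 001 → c = 11010, weight = 3.
  m = 101 → c = 11001, weight = 3.
  m = 011 → c = 10100, weight = 2.
  m = 111 → c = 10111, weight = 4.
Tally weights:
  weight 0: 1 codewords.
  weight 2: 2 codewords.
  weight 3: 4 codewords.
  weight 4: 1 codewords.
Minimum distance d = smallest w > 0 with A_w > 0 = 2.
Sanity: Σ A_w = 8 = 2^3 = 8 ✓.


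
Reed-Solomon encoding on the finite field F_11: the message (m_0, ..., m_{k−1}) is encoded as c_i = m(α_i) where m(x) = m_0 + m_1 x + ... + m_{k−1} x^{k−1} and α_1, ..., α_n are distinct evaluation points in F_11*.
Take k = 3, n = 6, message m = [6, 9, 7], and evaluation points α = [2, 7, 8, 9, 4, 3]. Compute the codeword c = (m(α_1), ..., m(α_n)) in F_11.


c = [8, 5, 9, 5, 0, 8]

Message polynomial: m(x) = 6 + 9·x + 7·x^2 (mod 11).
For each evaluation point α_i, compute m(α_i) mod 11:
  α_1 = 2: Horner steps 7 → 1 → 8, so m(2) = 8.
  α_2 = 7: Horner steps 7 → 3 → 5, so m(7) = 5.
  α_3 = 8: Horner steps 7 → 10 → 9, so m(8) = 9.
  α_4 = 9: Horner steps 7 → 6 → 5, so m(9) = 5.
  α_5 = 4: Horner steps 7 → 4 → 0, so m(4) = 0.
  α_6 = 3: Horner steps 7 → 8 → 8, so m(3) = 8.
Codeword c = [8, 5, 9, 5, 0, 8] ∈ F_11^6.


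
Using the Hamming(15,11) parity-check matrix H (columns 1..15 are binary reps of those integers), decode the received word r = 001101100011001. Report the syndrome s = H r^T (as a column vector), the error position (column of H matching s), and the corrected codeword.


s = (1, 1, 1, 0)^T, error position = 14, corrected codeword c = 001101100011011

Compute s = H r^T mod 2 one row at a time:
  s_1 = 0 + 0 + 0 + 1 + 1 + 0 + 0 + 1 = 3 ≡ 1 (mod 2).
  s_2 = 1 + 0 + 1 + 1 + 1 + 0 + 0 + 1 = 5 ≡ 1 (mod 2).
  s_3 = 0 + 1 + 1 + 1 + 0 + 1 + 0 + 1 = 5 ≡ 1 (mod 2).
  s_4 = 0 + 1 + 0 + 1 + 0 + 1 + 0 + 1 = 4 ≡ 0 (mod 2).
s = (1, 1, 1, 0)^T — this equals column 14 of H (binary 1110), so error is at position 14.
Correct: flip bit 14 of r = 001101100011001 to get c = 001101100011011.


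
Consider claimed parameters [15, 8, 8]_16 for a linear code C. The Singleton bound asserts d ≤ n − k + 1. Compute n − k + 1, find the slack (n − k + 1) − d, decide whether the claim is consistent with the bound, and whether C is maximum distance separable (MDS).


Singleton RHS = n − k + 1 = 8, slack = 0, bound satisfied, MDS.

Singleton bound: d ≤ n − k + 1.
Here n = 15, k = 8, so n − k + 1 = 8.
Given d = 8, check d ≤ 8: YES.
Slack = (n − k + 1) − d = 0.
The code is MDS (slack = 0).
Description: the claimed parameters are [15, 8, 8]_16; such a code would be MDS (meets Singleton bound).


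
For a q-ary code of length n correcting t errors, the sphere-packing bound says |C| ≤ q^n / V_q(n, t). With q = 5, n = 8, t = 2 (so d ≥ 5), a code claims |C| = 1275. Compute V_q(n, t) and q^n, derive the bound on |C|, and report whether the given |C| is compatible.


V_q(n, t) = 481, q^n = 390625, Hamming bound = 812, |C| = 1275 > bound (violated).

Step 1: Compute V_q(n, t) = Σ_{j=0}^2 C(n, j) (q−1)^j.
  j = 0: C(8,0)·(4)^0 = 1·1 = 1.
  j = 1: C(8,1)·(4)^1 = 8·4 = 32.
  j = 2: C(8,2)·(4)^2 = 28·16 = 448.
  V_q(n, t) = 1 + 32 + 448 = 481.
Step 2: q^n = 5^8 = 390625.
Step 3: Hamming bound ⌊q^n / V_q(n,t)⌋ = ⌊390625/481⌋ = 812.
Step 4: Compare |C| = 1275 to 812: violated.
The claimed |C| lies above the Hamming bound, so no 5-ary code of length 8 with d ≥ 5 can have 1275 codewords.


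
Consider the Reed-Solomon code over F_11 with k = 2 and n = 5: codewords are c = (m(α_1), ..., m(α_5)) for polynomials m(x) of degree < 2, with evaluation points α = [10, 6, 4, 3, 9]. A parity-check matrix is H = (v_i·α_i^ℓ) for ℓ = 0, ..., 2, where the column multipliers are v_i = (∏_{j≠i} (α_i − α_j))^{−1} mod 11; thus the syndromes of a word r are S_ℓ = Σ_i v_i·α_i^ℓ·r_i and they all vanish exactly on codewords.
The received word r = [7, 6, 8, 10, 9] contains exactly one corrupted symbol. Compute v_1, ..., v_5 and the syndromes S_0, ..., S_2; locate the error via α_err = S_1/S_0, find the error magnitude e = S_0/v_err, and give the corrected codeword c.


S = (4, 2, 1), error at position 2, error magnitude e = 2, c = [7, 4, 8, 10, 9].

Step 1: column multipliers v_i = (∏_{j≠i}(α_i − α_j))^{−1} mod 11.
  i = 1 (α = 10): (10−6)(10−4)(10−3)(10−9) = 4·6·7·1 = 168 ≡ 3, so v_1 = 3^{−1} = 4 (mod 11).
  i = 2 (α = 6): (6−10)(6−4)(6−3)(6−9) = (−4)·2·3·(−3) = 72 ≡ 6, so v_2 = 6^{−1} = 2 (mod 11).
  i = 3 (α = 4): (4−10)(4−6)(4−3)(4−9) = (−6)·(−2)·1·(−5) = −60 ≡ 6, so v_3 = 6^{−1} = 2 (mod 11).
  i = 4 (α = 3): (3−10)(3−6)(3−4)(3−9) = (−7)·(−3)·(−1)·(−6) = 126 ≡ 5, so v_4 = 5^{−1} = 9 (mod 11).
  i = 5 (α = 9): (9−10)(9−6)(9−4)(9−3) = (−1)·3·5·6 = −90 ≡ 9, so v_5 = 9^{−1} = 5 (mod 11).
  v = [4, 2, 2, 9, 5].
Step 2: syndromes of r = [7, 6, 8, 10, 9] (all sums mod 11).
  S_0 = Σ v_i r_i = 4·7 + 2·6 + 2·8 + 9·10 + 5·9 = 191 ≡ 4.
  S_1 = Σ v_i α_i r_i = 4·10·7 + 2·6·6 + 2·4·8 + 9·3·10 + 5·9·9 = 1091 ≡ 2.
  α_i^2 mod 11 = [1, 3, 5, 9, 4].
  S_2 = Σ v_i α_i^2 r_i = 4·1·7 + 2·3·6 + 2·5·8 + 9·9·10 + 5·4·9 = 1134 ≡ 1.
  S = (4, 2, 1) ≠ 0, so r is not a codeword (an error is present).
Step 3: locate the error. For a single error e at position i, S_ℓ = v_i·e·α_i^ℓ, so α_err = S_1/S_0.
  S_0^{−1} = 4^{−1} = 3 (mod 11), so α_err = 2·3 = 6 ≡ 6 = α_2. Error position i = 2.
  Consistency check: S_2/S_1 = 1·6 = 6 ≡ 6 = α_err ✓ (single-error assumption holds).
Step 4: error magnitude e = S_0/v_2 = S_0·∏_{j≠2}(α_2 − α_j) = 4·6 = 24 ≡ 2 (mod 11).
Step 5: correct position 2: c_2 = r_2 − e = 6 − 2 ≡ 4 (mod 11). Hence c = [7, 4, 8, 10, 9].
  Check: interpolating c through the α_i gives m(x) = 5 + 9·x (degree < 2) with m(α_i) = c_i for every i, so c is indeed a codeword.


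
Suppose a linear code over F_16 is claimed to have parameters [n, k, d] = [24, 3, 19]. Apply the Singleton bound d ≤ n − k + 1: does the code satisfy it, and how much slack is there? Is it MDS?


Singleton RHS = n − k + 1 = 22, slack = 3, bound satisfied, not MDS.

Singleton bound: d ≤ n − k + 1.
Here n = 24, k = 3, so n − k + 1 = 22.
Given d = 19, check d ≤ 22: YES.
Slack = (n − k + 1) − d = 3.
The code is NOT MDS (slack = 3 > 0).
Description: the claimed parameters are [24, 3, 19]_16; such a code would be non-MDS.


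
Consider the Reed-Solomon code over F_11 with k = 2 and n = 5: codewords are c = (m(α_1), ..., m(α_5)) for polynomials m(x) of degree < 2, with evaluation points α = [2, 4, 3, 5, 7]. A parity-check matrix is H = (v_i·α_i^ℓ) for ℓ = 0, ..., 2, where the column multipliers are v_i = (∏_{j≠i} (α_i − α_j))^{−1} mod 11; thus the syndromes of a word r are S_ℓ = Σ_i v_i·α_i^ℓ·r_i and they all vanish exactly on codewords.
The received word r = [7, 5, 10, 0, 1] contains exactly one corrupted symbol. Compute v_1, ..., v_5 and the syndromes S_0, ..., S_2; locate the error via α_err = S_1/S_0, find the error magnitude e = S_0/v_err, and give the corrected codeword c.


S = (10, 9, 7), error at position 1, error magnitude e = 3, c = [4, 5, 10, 0, 1].

Step 1: column multipliers v_i = (∏_{j≠i}(α_i − α_j))^{−1} mod 11.
  i = 1 (α = 2): (2−4)(2−3)(2−5)(2−7) = (−2)·(−1)·(−3)·(−5) = 30 ≡ 8, so v_1 = 8^{−1} = 7 (mod 11).
  i = 2 (α = 4): (4−2)(4−3)(4−5)(4−7) = 2·1·(−1)·(−3) = 6 ≡ 6, so v_2 = 6^{−1} = 2 (mod 11).
  i = 3 (α = 3): (3−2)(3−4)(3−5)(3−7) = 1·(−1)·(−2)·(−4) = −8 ≡ 3, so v_3 = 3^{−1} = 4 (mod 11).
  i = 4 (α = 5): (5−2)(5−4)(5−3)(5−7) = 3·1·2·(−2) = −12 ≡ 10, so v_4 = 10^{−1} = 10 (mod 11).
  i = 5 (α = 7): (7−2)(7−4)(7−3)(7−5) = 5·3·4·2 = 120 ≡ 10, so v_5 = 10^{−1} = 10 (mod 11).
  v = [7, 2, 4, 10, 10].
Step 2: syndromes of r = [7, 5, 10, 0, 1] (all sums mod 11).
  S_0 = Σ v_i r_i = 7·7 + 2·5 + 4·10 + 10·0 + 10·1 = 109 ≡ 10.
  S_1 = Σ v_i α_i r_i = 7·2·7 + 2·4·5 + 4·3·10 + 10·5·0 + 10·7·1 = 328 ≡ 9.
  α_i^2 mod 11 = [4, 5, 9, 3, 5].
  S_2 = Σ v_i α_i^2 r_i = 7·4·7 + 2·5·5 + 4·9·10 + 10·3·0 + 10·5·1 = 656 ≡ 7.
  S = (10, 9, 7) ≠ 0, so r is not a codeword (an error is present).
Step 3: locate the error. For a single error e at position i, S_ℓ = v_i·e·α_i^ℓ, so α_err = S_1/S_0.
  S_0^{−1} = 10^{−1} = 10 (mod 11), so α_err = 9·10 = 90 ≡ 2 = α_1. Error position i = 1.
  Consistency check: S_2/S_1 = 7·5 = 35 ≡ 2 = α_err ✓ (single-error assumption holds).
Step 4: error magnitude e = S_0/v_1 = S_0·∏_{j≠1}(α_1 − α_j) = 10·8 = 80 ≡ 3 (mod 11).
Step 5: correct position 1: c_1 = r_1 − e = 7 − 3 ≡ 4 (mod 11). Hence c = [4, 5, 10, 0, 1].
  Check: interpolating c through the α_i gives m(x) = 3 + 6·x (degree < 2) with m(α_i) = c_i for every i, so c is indeed a codeword.


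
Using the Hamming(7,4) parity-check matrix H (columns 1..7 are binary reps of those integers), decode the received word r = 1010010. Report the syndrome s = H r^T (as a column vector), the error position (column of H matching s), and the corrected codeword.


s = (1, 0, 0)^T, error position = 4, corrected codeword c = 1011010

Compute s = H r^T mod 2 one row at a time:
  s_1 = 0 + 0 + 1 + 0 = 1 ≡ 1 (mod 2).
  s_2 = 0 + 1 + 1 + 0 = 2 ≡ 0 (mod 2).
  s_3 = 1 + 1 + 0 + 0 = 2 ≡ 0 (mod 2).
s = (1, 0, 0)^T — this equals column 4 of H (binary 100), so error is at position 4.
Correct: flip bit 4 of r = 1010010 to get c = 1011010.


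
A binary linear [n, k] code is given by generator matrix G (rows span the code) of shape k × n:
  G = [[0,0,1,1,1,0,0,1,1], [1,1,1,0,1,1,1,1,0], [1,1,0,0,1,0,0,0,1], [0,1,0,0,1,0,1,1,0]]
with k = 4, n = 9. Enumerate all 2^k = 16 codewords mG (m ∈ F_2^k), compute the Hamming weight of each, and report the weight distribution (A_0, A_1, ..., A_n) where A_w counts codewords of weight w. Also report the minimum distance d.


Weight distribution: A_0 = 1, A_3 = 1, A_4 = 5, A_5 = 6, A_6 = 2, A_7 = 1. Minimum distance d = 3.

Enumerate all 2^4 = 16 messages m ∈ F_2^4.
For each, compute codeword c = mG in F_2^9, then tally its weight.
  m = 0000 → c = 000000000, weight = 0.
  m = 1000 → c = 001110011, weight = 5.
  m = 0100 → c = 111011110, weight = 7.
  m = 1100 → c = 110101101, weight = 6.
  m = 0010 → c = 110010001, weight = 4.
  m = 1010 → c = 111100010, weight = 5.
  m = 0110 → c = 001001111, weight = 5.
  m = 1110 → c = 000111100, weight = 4.
  m = 0001 → c = 010010110, weight = 4.
  m = 1001 → c = 011100101, weight = 5.
  m = 0101 → c = 101001000, weight = 3.
  m = 1101 → c = 100111011, weight = 6.
  m = 0011 → c = 100000111, weight = 4.
  m = 1011 → c = 101110100, weight = 5.
  m = 0111 → c = 011011001, weight = 5.
  m = 1111 → c = 010101010, weight = 4.
Tally weights:
  weight 0: 1 codewords.
  weight 3: 1 codewords.
  weight 4: 5 codewords.
  weight 5: 6 codewords.
  weight 6: 2 codewords.
  weight 7: 1 codewords.
Minimum distance d = smallest w > 0 with A_w > 0 = 3.
Sanity: Σ A_w = 16 = 2^4 = 16 ✓.


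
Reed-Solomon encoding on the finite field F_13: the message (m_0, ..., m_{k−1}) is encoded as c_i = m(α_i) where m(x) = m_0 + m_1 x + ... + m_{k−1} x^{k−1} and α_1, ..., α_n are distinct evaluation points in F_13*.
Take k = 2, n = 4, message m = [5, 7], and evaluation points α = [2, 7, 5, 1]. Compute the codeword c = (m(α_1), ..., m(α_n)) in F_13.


c = [6, 2, 1, 12]

Message polynomial: m(x) = 5 + 7·x (mod 13).
For each evaluation point α_i, compute m(α_i) mod 13:
  α_1 = 2: Horner steps 7 → 6, so m(2) = 6.
  α_2 = 7: Horner steps 7 → 2, so m(7) = 2.
  α_3 = 5: Horner steps 7 → 1, so m(5) = 1.
  α_4 = 1: Horner steps 7 → 12, so m(1) = 12.
Codeword c = [6, 2, 1, 12] ∈ F_13^4.


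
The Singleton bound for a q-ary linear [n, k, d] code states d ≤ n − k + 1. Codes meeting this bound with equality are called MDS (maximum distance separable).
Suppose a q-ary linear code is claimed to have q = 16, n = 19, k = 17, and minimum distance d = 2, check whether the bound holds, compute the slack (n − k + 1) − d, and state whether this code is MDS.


Singleton RHS = n − k + 1 = 3, slack = 1, bound satisfied, not MDS.

Singleton bound: d ≤ n − k + 1.
Here n = 19, k = 17, so n − k + 1 = 3.
Given d = 2, check d ≤ 3: YES.
Slack = (n − k + 1) − d = 1.
The code is NOT MDS (slack = 1 > 0).
Description: the claimed parameters are [19, 17, 2]_16; such a code would be non-MDS.


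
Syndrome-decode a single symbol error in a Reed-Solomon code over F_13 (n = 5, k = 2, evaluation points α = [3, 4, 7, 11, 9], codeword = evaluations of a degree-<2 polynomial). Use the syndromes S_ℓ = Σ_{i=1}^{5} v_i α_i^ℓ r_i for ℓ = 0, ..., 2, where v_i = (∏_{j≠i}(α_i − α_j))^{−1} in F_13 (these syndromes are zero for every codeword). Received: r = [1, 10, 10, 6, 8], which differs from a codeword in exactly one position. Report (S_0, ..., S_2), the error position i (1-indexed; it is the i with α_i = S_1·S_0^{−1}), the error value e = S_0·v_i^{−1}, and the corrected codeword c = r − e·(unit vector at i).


S = (3, 12, 9), error at position 2, error magnitude e = 10, c = [1, 0, 10, 6, 8].

Step 1: column multipliers v_i = (∏_{j≠i}(α_i − α_j))^{−1} mod 13.
  i = 1 (α = 3): (3−4)(3−7)(3−11)(3−9) = (−1)·(−4)·(−8)·(−6) = 192 ≡ 10, so v_1 = 10^{−1} = 4 (mod 13).
  i = 2 (α = 4): (4−3)(4−7)(4−11)(4−9) = 1·(−3)·(−7)·(−5) = −105 ≡ 12, so v_2 = 12^{−1} = 12 (mod 13).
  i = 3 (α = 7): (7−3)(7−4)(7−11)(7−9) = 4·3·(−4)·(−2) = 96 ≡ 5, so v_3 = 5^{−1} = 8 (mod 13).
  i = 4 (α = 11): (11−3)(11−4)(11−7)(11−9) = 8·7·4·2 = 448 ≡ 6, so v_4 = 6^{−1} = 11 (mod 13).
  i = 5 (α = 9): (9−3)(9−4)(9−7)(9−11) = 6·5·2·(−2) = −120 ≡ 10, so v_5 = 10^{−1} = 4 (mod 13).
  v = [4, 12, 8, 11, 4].
Step 2: syndromes of r = [1, 10, 10, 6, 8] (all sums mod 13).
  S_0 = Σ v_i r_i = 4·1 + 12·10 + 8·10 + 11·6 + 4·8 = 302 ≡ 3.
  S_1 = Σ v_i α_i r_i = 4·3·1 + 12·4·10 + 8·7·10 + 11·11·6 + 4·9·8 = 2066 ≡ 12.
  α_i^2 mod 13 = [9, 3, 10, 4, 3].
  S_2 = Σ v_i α_i^2 r_i = 4·9·1 + 12·3·10 + 8·10·10 + 11·4·6 + 4·3·8 = 1556 ≡ 9.
  S = (3, 12, 9) ≠ 0, so r is not a codeword (an error is present).
Step 3: locate the error. For a single error e at position i, S_ℓ = v_i·e·α_i^ℓ, so α_err = S_1/S_0.
  S_0^{−1} = 3^{−1} = 9 (mod 13), so α_err = 12·9 = 108 ≡ 4 = α_2. Error position i = 2.
  Consistency check: S_2/S_1 = 9·12 = 108 ≡ 4 = α_err ✓ (single-error assumption holds).
Step 4: error magnitude e = S_0/v_2 = S_0·∏_{j≠2}(α_2 − α_j) = 3·12 = 36 ≡ 10 (mod 13).
Step 5: correct position 2: c_2 = r_2 − e = 10 − 10 ≡ 0 (mod 13). Hence c = [1, 0, 10, 6, 8].
  Check: interpolating c through the α_i gives m(x) = 4 + 12·x (degree < 2) with m(α_i) = c_i for every i, so c is indeed a codeword.


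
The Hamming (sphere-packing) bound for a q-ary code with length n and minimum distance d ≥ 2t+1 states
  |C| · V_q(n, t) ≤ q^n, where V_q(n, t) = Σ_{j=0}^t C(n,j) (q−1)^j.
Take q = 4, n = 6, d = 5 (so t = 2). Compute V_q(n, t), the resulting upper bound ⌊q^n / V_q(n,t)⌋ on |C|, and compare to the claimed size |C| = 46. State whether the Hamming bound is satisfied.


V_q(n, t) = 154, q^n = 4096, Hamming bound = 26, |C| = 46 > bound (violated).

Step 1: Compute V_q(n, t) = Σ_{j=0}^2 C(n, j) (q−1)^j.
  j = 0: C(6,0)·(3)^0 = 1·1 = 1.
  j = 1: C(6,1)·(3)^1 = 6·3 = 18.
  j = 2: C(6,2)·(3)^2 = 15·9 = 135.
  V_q(n, t) = 1 + 18 + 135 = 154.
Step 2: q^n = 4^6 = 4096.
Step 3: Hamming bound ⌊q^n / V_q(n,t)⌋ = ⌊4096/154⌋ = 26.
Step 4: Compare |C| = 46 to 26: violated.
The claimed |C| lies above the Hamming bound, so no 4-ary code of length 6 with d ≥ 5 can have 46 codewords.


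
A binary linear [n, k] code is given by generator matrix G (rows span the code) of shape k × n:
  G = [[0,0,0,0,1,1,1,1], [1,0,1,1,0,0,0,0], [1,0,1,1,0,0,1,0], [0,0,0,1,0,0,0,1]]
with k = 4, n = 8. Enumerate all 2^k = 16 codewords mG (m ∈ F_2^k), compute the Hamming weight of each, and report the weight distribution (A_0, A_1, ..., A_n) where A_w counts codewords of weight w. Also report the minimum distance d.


Weight distribution: A_0 = 1, A_1 = 1, A_2 = 1, A_3 = 5, A_4 = 5, A_5 = 1, A_6 = 1, A_7 = 1. Minimum distance d = 1.

Enumerate all 2^4 = 16 messages m ∈ F_2^4.
For each, compute codeword c = mG in F_2^8, then tally its weight.
  m = 0000 → c = 00000000, weight = 0.
  m = 1000 → c = 00001111, weight = 4.
  m = 0100 → c = 10110000, weight = 3.
  m = 1100 → c = 10111111, weight = 7.
  m = 0010 → c = 10110010, weight = 4.
  m = 1010 → c = 10111101, weight = 6.
  m = 0110 → c = 00000010, weight = 1.
  m = 1110 → c = 00001101, weight = 3.
  m = 0001 → c = 00010001, weight = 2.
  m = 1001 → c = 00011110, weight = 4.
  m = 0101 → c = 10100001, weight = 3.
  m = 1101 → c = 10101110, weight = 5.
  m = 0011 → c = 10100011, weight = 4.
  m = 1011 → c = 10101100, weight = 4.
  m = 0111 → c = 00010011, weight = 3.
  m = 1111 → c = 00011100, weight = 3.
Tally weights:
  weight 0: 1 codewords.
  weight 1: 1 codewords.
  weight 2: 1 codewords.
  weight 3: 5 codewords.
  weight 4: 5 codewords.
  weight 5: 1 codewords.
  weight 6: 1 codewords.
  weight 7: 1 codewords.
Minimum distance d = smallest w > 0 with A_w > 0 = 1.
Sanity: Σ A_w = 16 = 2^4 = 16 ✓.


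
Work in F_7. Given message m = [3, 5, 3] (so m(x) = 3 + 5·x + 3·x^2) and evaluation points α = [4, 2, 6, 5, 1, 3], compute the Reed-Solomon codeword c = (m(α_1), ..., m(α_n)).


c = [1, 4, 1, 5, 4, 3]

Message polynomial: m(x) = 3 + 5·x + 3·x^2 (mod 7).
For each evaluation point α_i, compute m(α_i) mod 7:
  α_1 = 4: Horner steps 3 → 3 → 1, so m(4) = 1.
  α_2 = 2: Horner steps 3 → 4 → 4, so m(2) = 4.
  α_3 = 6: Horner steps 3 → 2 → 1, so m(6) = 1.
  α_4 = 5: Horner steps 3 → 6 → 5, so m(5) = 5.
  α_5 = 1: Horner steps 3 → 1 → 4, so m(1) = 4.
  α_6 = 3: Horner steps 3 → 0 → 3, so m(3) = 3.
Codeword c = [1, 4, 1, 5, 4, 3] ∈ F_7^6.


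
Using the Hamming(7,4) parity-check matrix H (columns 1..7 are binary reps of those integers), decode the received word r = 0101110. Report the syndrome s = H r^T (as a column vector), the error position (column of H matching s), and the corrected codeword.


s = (1, 0, 1)^T, error position = 5, corrected codeword c = 0101010

Compute s = H r^T mod 2 one row at a time:
  s_1 = 1 + 1 + 1 + 0 = 3 ≡ 1 (mod 2).
  s_2 = 1 + 0 + 1 + 0 = 2 ≡ 0 (mod 2).
  s_3 = 0 + 0 + 1 + 0 = 1 ≡ 1 (mod 2).
s = (1, 0, 1)^T — this equals column 5 of H (binary 101), so error is at position 5.
Correct: flip bit 5 of r = 0101110 to get c = 0101010.


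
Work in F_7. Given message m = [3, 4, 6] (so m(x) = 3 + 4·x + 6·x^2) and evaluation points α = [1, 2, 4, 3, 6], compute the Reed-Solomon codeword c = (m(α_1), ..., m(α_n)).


c = [6, 0, 3, 6, 5]

Message polynomial: m(x) = 3 + 4·x + 6·x^2 (mod 7).
For each evaluation point α_i, compute m(α_i) mod 7:
  α_1 = 1: Horner steps 6 → 3 → 6, so m(1) = 6.
  α_2 = 2: Horner steps 6 → 2 → 0, so m(2) = 0.
  α_3 = 4: Horner steps 6 → 0 → 3, so m(4) = 3.
  α_4 = 3: Horner steps 6 → 1 → 6, so m(3) = 6.
  α_5 = 6: Horner steps 6 → 5 → 5, so m(6) = 5.
Codeword c = [6, 0, 3, 6, 5] ∈ F_7^5.


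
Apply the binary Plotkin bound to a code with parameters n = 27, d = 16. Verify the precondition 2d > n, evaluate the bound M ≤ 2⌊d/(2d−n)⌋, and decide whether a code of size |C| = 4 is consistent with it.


Plotkin bound M ≤ 6; given |C| = 4 ≤ bound (satisfied).

Check applicability: 2d = 32, n = 27.
2d − n = 5 > 0, so Plotkin applies.
Compute d/(2d−n) = 16/5 ≈ 3.2000.
⌊d/(2d−n)⌋ = 3.
Plotkin bound: M ≤ 2·3 = 6.
Given |C| = 4, check: satisfied.
This |C| is below the Plotkin bound.


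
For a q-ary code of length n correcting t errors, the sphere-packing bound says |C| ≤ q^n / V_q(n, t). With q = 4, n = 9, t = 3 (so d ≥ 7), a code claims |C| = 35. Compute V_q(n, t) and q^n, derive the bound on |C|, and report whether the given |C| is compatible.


V_q(n, t) = 2620, q^n = 262144, Hamming bound = 100, |C| = 35 ≤ bound (satisfied).

Step 1: Compute V_q(n, t) = Σ_{j=0}^3 C(n, j) (q−1)^j.
  j = 0: C(9,0)·(3)^0 = 1·1 = 1.
  j = 1: C(9,1)·(3)^1 = 9·3 = 27.
  j = 2: C(9,2)·(3)^2 = 36·9 = 324.
  j = 3: C(9,3)·(3)^3 = 84·27 = 2268.
  V_q(n, t) = 1 + 27 + 324 + 2268 = 2620.
Step 2: q^n = 4^9 = 262144.
Step 3: Hamming bound ⌊q^n / V_q(n,t)⌋ = ⌊262144/2620⌋ = 100.
Step 4: Compare |C| = 35 to 100: satisfied.
The claimed |C| lies below the Hamming bound.


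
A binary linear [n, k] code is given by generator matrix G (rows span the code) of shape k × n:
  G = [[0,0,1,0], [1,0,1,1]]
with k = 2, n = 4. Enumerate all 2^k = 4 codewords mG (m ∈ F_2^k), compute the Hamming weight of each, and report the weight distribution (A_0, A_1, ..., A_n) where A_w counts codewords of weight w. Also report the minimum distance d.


Weight distribution: A_0 = 1, A_1 = 1, A_2 = 1, A_3 = 1. Minimum distance d = 1.

Enumerate all 2^2 = 4 messages m ∈ F_2^2.
For each, compute codeword c = mG in F_2^4, then tally its weight.
  m = 00 → c = 0000, weight = 0.
  m = 10 → c = 0010, weight = 1.
  m = 01 → c = 1011, weight = 3.
  m = 11 → c = 1001, weight = 2.
Tally weights:
  weight 0: 1 codewords.
  weight 1: 1 codewords.
  weight 2: 1 codewords.
  weight 3: 1 codewords.
Minimum distance d = smallest w > 0 with A_w > 0 = 1.
Sanity: Σ A_w = 4 = 2^2 = 4 ✓.


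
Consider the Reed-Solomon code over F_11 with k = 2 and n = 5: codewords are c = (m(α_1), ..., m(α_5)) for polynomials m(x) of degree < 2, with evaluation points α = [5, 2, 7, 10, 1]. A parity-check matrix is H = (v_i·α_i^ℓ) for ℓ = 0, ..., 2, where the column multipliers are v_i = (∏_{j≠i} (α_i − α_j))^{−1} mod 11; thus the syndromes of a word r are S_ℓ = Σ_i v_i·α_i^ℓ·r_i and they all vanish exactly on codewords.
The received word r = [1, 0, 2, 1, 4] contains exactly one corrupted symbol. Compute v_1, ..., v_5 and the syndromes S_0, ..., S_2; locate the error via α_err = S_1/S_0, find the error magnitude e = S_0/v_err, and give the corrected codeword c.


S = (9, 1, 5), error at position 1, error magnitude e = 2, c = [10, 0, 2, 1, 4].

Step 1: column multipliers v_i = (∏_{j≠i}(α_i − α_j))^{−1} mod 11.
  i = 1 (α = 5): (5−2)(5−7)(5−10)(5−1) = 3·(−2)·(−5)·4 = 120 ≡ 10, so v_1 = 10^{−1} = 10 (mod 11).
  i = 2 (α = 2): (2−5)(2−7)(2−10)(2−1) = (−3)·(−5)·(−8)·1 = −120 ≡ 1, so v_2 = 1^{−1} = 1 (mod 11).
  i = 3 (α = 7): (7−5)(7−2)(7−10)(7−1) = 2·5·(−3)·6 = −180 ≡ 7, so v_3 = 7^{−1} = 8 (mod 11).
  i = 4 (α = 10): (10−5)(10−2)(10−7)(10−1) = 5·8·3·9 = 1080 ≡ 2, so v_4 = 2^{−1} = 6 (mod 11).
  i = 5 (α = 1): (1−5)(1−2)(1−7)(1−10) = (−4)·(−1)·(−6)·(−9) = 216 ≡ 7, so v_5 = 7^{−1} = 8 (mod 11).
  v = [10, 1, 8, 6, 8].
Step 2: syndromes of r = [1, 0, 2, 1, 4] (all sums mod 11).
  S_0 = Σ v_i r_i = 10·1 + 1·0 + 8·2 + 6·1 + 8·4 = 64 ≡ 9.
  S_1 = Σ v_i α_i r_i = 10·5·1 + 1·2·0 + 8·7·2 + 6·10·1 + 8·1·4 = 254 ≡ 1.
  α_i^2 mod 11 = [3, 4, 5, 1, 1].
  S_2 = Σ v_i α_i^2 r_i = 10·3·1 + 1·4·0 + 8·5·2 + 6·1·1 + 8·1·4 = 148 ≡ 5.
  S = (9, 1, 5) ≠ 0, so r is not a codeword (an error is present).
Step 3: locate the error. For a single error e at position i, S_ℓ = v_i·e·α_i^ℓ, so α_err = S_1/S_0.
  S_0^{−1} = 9^{−1} = 5 (mod 11), so α_err = 1·5 = 5 ≡ 5 = α_1. Error position i = 1.
  Consistency check: S_2/S_1 = 5·1 = 5 ≡ 5 = α_err ✓ (single-error assumption holds).
Step 4: error magnitude e = S_0/v_1 = S_0·∏_{j≠1}(α_1 − α_j) = 9·10 = 90 ≡ 2 (mod 11).
Step 5: correct position 1: c_1 = r_1 − e = 1 − 2 ≡ 10 (mod 11). Hence c = [10, 0, 2, 1, 4].
  Check: interpolating c through the α_i gives m(x) = 8 + 7·x (degree < 2) with m(α_i) = c_i for every i, so c is indeed a codeword.


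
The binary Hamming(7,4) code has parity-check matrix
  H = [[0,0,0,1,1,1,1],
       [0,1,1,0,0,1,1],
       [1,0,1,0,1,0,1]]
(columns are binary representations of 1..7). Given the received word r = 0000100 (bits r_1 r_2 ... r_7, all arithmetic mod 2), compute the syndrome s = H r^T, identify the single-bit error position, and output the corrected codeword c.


s = (1, 0, 1)^T, error position = 5, corrected codeword c = 0000000

Compute s = H r^T mod 2 one row at a time:
  s_1 = 0 + 1 + 0 + 0 = 1 ≡ 1 (mod 2).
  s_2 = 0 + 0 + 0 + 0 = 0 ≡ 0 (mod 2).
  s_3 = 0 + 0 + 1 + 0 = 1 ≡ 1 (mod 2).
s = (1, 0, 1)^T — this equals column 5 of H (binary 101), so error is at position 5.
Correct: flip bit 5 of r = 0000100 to get c = 0000000.


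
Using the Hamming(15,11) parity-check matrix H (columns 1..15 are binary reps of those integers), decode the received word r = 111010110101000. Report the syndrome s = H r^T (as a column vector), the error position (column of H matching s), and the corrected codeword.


s = (1, 1, 0, 0)^T, error position = 12, corrected codeword c = 111010110100000

Compute s = H r^T mod 2 one row at a time:
  s_1 = 1 + 0 + 1 + 0 + 1 + 0 + 0 + 0 = 3 ≡ 1 (mod 2).
  s_2 = 0 + 1 + 0 + 1 + 1 + 0 + 0 + 0 = 3 ≡ 1 (mod 2).
  s_3 = 1 + 1 + 0 + 1 + 1 + 0 + 0 + 0 = 4 ≡ 0 (mod 2).
  s_4 = 1 + 1 + 1 + 1 + 0 + 0 + 0 + 0 = 4 ≡ 0 (mod 2).
s = (1, 1, 0, 0)^T — this equals column 12 of H (binary 1100), so error is at position 12.
Correct: flip bit 12 of r = 111010110101000 to get c = 111010110100000.


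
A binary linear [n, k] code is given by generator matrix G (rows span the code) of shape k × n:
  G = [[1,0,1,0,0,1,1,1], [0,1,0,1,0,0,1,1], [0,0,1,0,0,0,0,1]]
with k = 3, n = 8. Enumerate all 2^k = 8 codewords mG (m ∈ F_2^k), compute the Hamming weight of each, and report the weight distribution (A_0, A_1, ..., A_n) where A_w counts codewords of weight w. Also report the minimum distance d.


Weight distribution: A_0 = 1, A_2 = 1, A_3 = 1, A_4 = 2, A_5 = 3. Minimum distance d = 2.

Enumerate all 2^3 = 8 messages m ∈ F_2^3.
For each, compute codeword c = mG in F_2^8, then tally its weight.
  m = 000 → c = 00000000, weight = 0.
  m = 100 → c = 10100111, weight = 5.
  m = 010 → c = 01010011, weight = 4.
  m = 110 → c = 11110100, weight = 5.
  m = 001 → c = 00100001, weight = 2.
  m = 101 → c = 10000110, weight = 3.
  m = 011 → c = 01110010, weight = 4.
  m = 111 → c = 11010101, weight = 5.
Tally weights:
  weight 0: 1 codewords.
  weight 2: 1 codewords.
  weight 3: 1 codewords.
  weight 4: 2 codewords.
  weight 5: 3 codewords.
Minimum distance d = smallest w > 0 with A_w > 0 = 2.
Sanity: Σ A_w = 8 = 2^3 = 8 ✓.


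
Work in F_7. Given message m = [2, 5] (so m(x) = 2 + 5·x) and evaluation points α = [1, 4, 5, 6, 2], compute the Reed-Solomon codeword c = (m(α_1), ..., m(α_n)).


c = [0, 1, 6, 4, 5]

Message polynomial: m(x) = 2 + 5·x (mod 7).
For each evaluation point α_i, compute m(α_i) mod 7:
  α_1 = 1: Horner steps 5 → 0, so m(1) = 0.
  α_2 = 4: Horner steps 5 → 1, so m(4) = 1.
  α_3 = 5: Horner steps 5 → 6, so m(5) = 6.
  α_4 = 6: Horner steps 5 → 4, so m(6) = 4.
  α_5 = 2: Horner steps 5 → 5, so m(2) = 5.
Codeword c = [0, 1, 6, 4, 5] ∈ F_7^5.


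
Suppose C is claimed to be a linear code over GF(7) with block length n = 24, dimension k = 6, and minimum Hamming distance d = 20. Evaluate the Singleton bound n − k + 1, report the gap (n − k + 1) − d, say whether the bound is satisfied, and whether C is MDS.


Singleton RHS = n − k + 1 = 19, slack = -1, bound violated (no such code; not MDS).

Singleton bound: d ≤ n − k + 1.
Here n = 24, k = 6, so n − k + 1 = 19.
Given d = 20, check d ≤ 19: NO.
Slack = (n − k + 1) − d = -1.
The slack is negative: d = 20 exceeds n − k + 1 = 19 by 1, so the Singleton bound is violated and no linear [24, 6, 20]_7 code can exist. In particular it is not MDS (MDS requires d = n − k + 1 exactly).
Description: the claimed parameters are [24, 6, 20]_7; such a code would be impossible (violates the Singleton bound).


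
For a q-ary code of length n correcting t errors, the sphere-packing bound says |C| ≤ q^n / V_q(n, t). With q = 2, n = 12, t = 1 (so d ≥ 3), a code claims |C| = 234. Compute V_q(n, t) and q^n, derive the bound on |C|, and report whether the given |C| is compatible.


V_q(n, t) = 13, q^n = 4096, Hamming bound = 315, |C| = 234 ≤ bound (satisfied).

Step 1: Compute V_q(n, t) = Σ_{j=0}^1 C(n, j) (q−1)^j.
  j = 0: C(12,0)·(1)^0 = 1·1 = 1.
  j = 1: C(12,1)·(1)^1 = 12·1 = 12.
  V_q(n, t) = 1 + 12 = 13.
Step 2: q^n = 2^12 = 4096.
Step 3: Hamming bound ⌊q^n / V_q(n,t)⌋ = ⌊4096/13⌋ = 315.
Step 4: Compare |C| = 234 to 315: satisfied.
The claimed |C| lies below the Hamming bound.
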